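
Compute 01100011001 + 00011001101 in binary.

Add column by column from the right: bit + bit + carry-in; write the sum mod 2, carry 1 when the sum is 2 or 3.
carry:  00000110010
        01100011001
+       00011001101
-------------------
       001111100110
(the carry out of the leftmost column, 0, becomes the leading bit)
Decimal check:
  01100011001 = 512 + 256 + 16 + 8 + 1 = 793
  00011001101 = 128 + 64 + 8 + 4 + 1 = 205
  793 + 205 = 998, and 001111100110 = 512 + 256 + 128 + 64 + 32 + 4 + 2 = 998 ✓



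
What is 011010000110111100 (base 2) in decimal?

Sum of powers of 2 for each 1-bit:
2^2 + 2^3 + 2^4 + 2^5 + 2^7 + 2^8 + 2^13 + 2^15 + 2^16
= 4 + 8 + 16 + 32 + 128 + 256 + 8192 + 32768 + 65536
= 106940



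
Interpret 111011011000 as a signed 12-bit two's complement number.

Binary: 111011011000
Sign bit: 1 (negative)
Invert: 000100100111
Add 1:  000100101000
Magnitude: 000100101000 = 256 + 32 + 8 = 296
Value: -296



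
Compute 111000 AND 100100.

AND: 1 only when both bits are 1
  111000
& 100100
--------
  100000
Decimal: 56 & 36 = 32



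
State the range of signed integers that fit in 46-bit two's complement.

For 46-bit two's complement:
Minimum: -2^45 = -35184372088832
Maximum: 2^45 - 1 = 35184372088831



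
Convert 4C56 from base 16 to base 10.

Expand by place value (powers of 16):
Digit values: C = 12
4C56 = 4 × 16^3 + 12 × 16^2 + 5 × 16^1 + 6 × 16^0
= 4 × 4096 + 12 × 256 + 5 × 16 + 6 × 1
= 16384 + 3072 + 80 + 6
= 19542



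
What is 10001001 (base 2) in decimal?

Sum of powers of 2 for each 1-bit:
2^0 + 2^3 + 2^7
= 1 + 8 + 128
= 137



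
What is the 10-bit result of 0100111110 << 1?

Original: 0100111110 (decimal 318)
Shift left by 1 position
Append 1 zero on the right
Result: 1001111100 (decimal 636)
Equivalent: 318 << 1 = 318 × 2^1 = 636



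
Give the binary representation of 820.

Using repeated division by 2:
820 ÷ 2 = 410 remainder 0
410 ÷ 2 = 205 remainder 0
205 ÷ 2 = 102 remainder 1
102 ÷ 2 = 51 remainder 0
51 ÷ 2 = 25 remainder 1
25 ÷ 2 = 12 remainder 1
12 ÷ 2 = 6 remainder 0
6 ÷ 2 = 3 remainder 0
3 ÷ 2 = 1 remainder 1
1 ÷ 2 = 0 remainder 1
Reading remainders bottom to top: 1100110100



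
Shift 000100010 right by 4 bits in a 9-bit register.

Original: 000100010 (decimal 34)
Shift right by 4 positions
Drop the 4 low bits; fill with zeros on the left
Result: 000000010 (decimal 2)
Equivalent: 34 >> 4 = 34 ÷ 2^4 = 2



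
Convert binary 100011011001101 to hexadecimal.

Group into 4-bit nibbles from right:
  0100 = 4
  0110 = 6
  1100 = C
  1101 = D
Result: 46CD



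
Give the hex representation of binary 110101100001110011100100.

Group into 4-bit nibbles from right:
  1101 = D
  0110 = 6
  0001 = 1
  1100 = C
  1110 = E
  0100 = 4
Result: D61CE4



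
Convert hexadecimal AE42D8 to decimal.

Expand by place value (powers of 16):
Digit values: A = 10, E = 14, D = 13
AE42D8 = 10 × 16^5 + 14 × 16^4 + 4 × 16^3 + 2 × 16^2 + 13 × 16^1 + 8 × 16^0
= 10 × 1048576 + 14 × 65536 + 4 × 4096 + 2 × 256 + 13 × 16 + 8 × 1
= 10485760 + 917504 + 16384 + 512 + 208 + 8
= 11420376



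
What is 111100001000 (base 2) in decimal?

Sum of powers of 2 for each 1-bit:
2^3 + 2^8 + 2^9 + 2^10 + 2^11
= 8 + 256 + 512 + 1024 + 2048
= 3848



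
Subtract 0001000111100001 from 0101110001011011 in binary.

Method 1 - Direct subtraction (column by column from the right: bit − bit − borrow-in; if negative, add 2 and borrow 1 from the next column):
borrow: 0000011111000000
        0101110001011011
-       0001000111100001
------------------------
        0100101001111010

Method 2 - Add two's complement:
Two's complement of 0001000111100001: invert → 1110111000011110, add 1 → 1110111000011111
  0101110001011011
+ 1110111000011111
------------------
 10100101001111010  (end carry out of the top bit = 1)
Discarding the end carry: 0100101001111010
Decimal check:
  0101110001011011 = 16384 + 4096 + 2048 + 1024 + 64 + 16 + 8 + 2 + 1 = 23643
  0001000111100001 = 4096 + 256 + 128 + 64 + 32 + 1 = 4577
  23643 - 4577 = 19066, and 0100101001111010 = 16384 + 2048 + 512 + 64 + 32 + 16 + 8 + 2 = 19066 ✓



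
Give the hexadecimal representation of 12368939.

Using repeated division by 16 (digits 10–15 are A–F):
12368939 ÷ 16 = 773058 remainder 11 (B)
773058 ÷ 16 = 48316 remainder 2
48316 ÷ 16 = 3019 remainder 12 (C)
3019 ÷ 16 = 188 remainder 11 (B)
188 ÷ 16 = 11 remainder 12 (C)
11 ÷ 16 = 0 remainder 11 (B)
Reading remainders bottom to top: BCBC2B



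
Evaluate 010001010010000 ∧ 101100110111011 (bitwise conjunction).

AND: 1 only when both bits are 1
  010001010010000
& 101100110111011
-----------------
  000000010010000
Decimal: 8848 & 22971 = 144



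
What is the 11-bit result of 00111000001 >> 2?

Original: 00111000001 (decimal 449)
Shift right by 2 positions
Drop the 2 low bits; fill with zeros on the left
Result: 00001110000 (decimal 112)
Equivalent: 449 >> 2 = 449 ÷ 2^2 = 112



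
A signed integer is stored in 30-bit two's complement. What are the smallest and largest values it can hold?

For 30-bit two's complement:
Minimum: -2^29 = -536870912
Maximum: 2^29 - 1 = 536870911



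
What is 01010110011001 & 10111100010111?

AND: 1 only when both bits are 1
  01010110011001
& 10111100010111
----------------
  00010100010001
Decimal: 5529 & 12055 = 1297



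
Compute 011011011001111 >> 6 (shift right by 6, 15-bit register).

Original: 011011011001111 (decimal 14031)
Shift right by 6 positions
Drop the 6 low bits; fill with zeros on the left
Result: 000000011011011 (decimal 219)
Equivalent: 14031 >> 6 = 14031 ÷ 2^6 = 219



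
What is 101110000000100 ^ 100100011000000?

XOR: 1 when bits differ
  101110000000100
^ 100100011000000
-----------------
  001010011000100
Decimal: 23556 ^ 18624 = 5316



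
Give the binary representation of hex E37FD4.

Convert each hex digit to 4 bits:
  E = 1110
  3 = 0011
  7 = 0111
  F = 1111
  D = 1101
  4 = 0100
Concatenate: 111000110111111111010100



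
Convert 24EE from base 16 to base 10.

Expand by place value (powers of 16):
Digit values: E = 14
24EE = 2 × 16^3 + 4 × 16^2 + 14 × 16^1 + 14 × 16^0
= 2 × 4096 + 4 × 256 + 14 × 16 + 14 × 1
= 8192 + 1024 + 224 + 14
= 9454



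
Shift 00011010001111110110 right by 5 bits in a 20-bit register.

Original: 00011010001111110110 (decimal 107510)
Shift right by 5 positions
Drop the 5 low bits; fill with zeros on the left
Result: 00000000110100011111 (decimal 3359)
Equivalent: 107510 >> 5 = 107510 ÷ 2^5 = 3359



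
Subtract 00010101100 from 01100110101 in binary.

Method 1 - Direct subtraction (column by column from the right: bit − bit − borrow-in; if negative, add 2 and borrow 1 from the next column):
borrow: 00100010000
        01100110101
-       00010101100
-------------------
        01010001001

Method 2 - Add two's complement:
Two's complement of 00010101100: invert → 11101010011, add 1 → 11101010100
  01100110101
+ 11101010100
-------------
 101010001001  (end carry out of the top bit = 1)
Discarding the end carry: 01010001001
Decimal check:
  01100110101 = 512 + 256 + 32 + 16 + 4 + 1 = 821
  00010101100 = 128 + 32 + 8 + 4 = 172
  821 - 172 = 649, and 01010001001 = 512 + 128 + 8 + 1 = 649 ✓



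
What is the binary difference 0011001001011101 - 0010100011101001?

Method 1 - Direct subtraction (column by column from the right: bit − bit − borrow-in; if negative, add 2 and borrow 1 from the next column):
borrow: 0001001111000000
        0011001001011101
-       0010100011101001
------------------------
        0000100101110100

Method 2 - Add two's complement:
Two's complement of 0010100011101001: invert → 1101011100010110, add 1 → 1101011100010111
  0011001001011101
+ 1101011100010111
------------------
 10000100101110100  (end carry out of the top bit = 1)
Discarding the end carry: 0000100101110100
Decimal check:
  0011001001011101 = 8192 + 4096 + 512 + 64 + 16 + 8 + 4 + 1 = 12893
  0010100011101001 = 8192 + 2048 + 128 + 64 + 32 + 8 + 1 = 10473
  12893 - 10473 = 2420, and 0000100101110100 = 2048 + 256 + 64 + 32 + 16 + 4 = 2420 ✓



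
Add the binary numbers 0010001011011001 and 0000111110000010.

Add column by column from the right: bit + bit + carry-in; write the sum mod 2, carry 1 when the sum is 2 or 3.
carry:  0001111100000000
        0010001011011001
+       0000111110000010
------------------------
       00011001001011011
(the carry out of the leftmost column, 0, becomes the leading bit)
Decimal check:
  0010001011011001 = 8192 + 512 + 128 + 64 + 16 + 8 + 1 = 8921
  0000111110000010 = 2048 + 1024 + 512 + 256 + 128 + 2 = 3970
  8921 + 3970 = 12891, and 00011001001011011 = 8192 + 4096 + 512 + 64 + 16 + 8 + 2 + 1 = 12891 ✓



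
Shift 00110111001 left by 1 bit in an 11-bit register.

Original: 00110111001 (decimal 441)
Shift left by 1 position
Append 1 zero on the right
Result: 01101110010 (decimal 882)
Equivalent: 441 << 1 = 441 × 2^1 = 882



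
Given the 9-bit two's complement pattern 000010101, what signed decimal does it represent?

Binary: 000010101
Sign bit: 0 (non-negative)
Read directly as an unsigned value:
000010101 = 16 + 4 + 1 = 21
Value: 21



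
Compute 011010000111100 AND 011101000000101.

AND: 1 only when both bits are 1
  011010000111100
& 011101000000101
-----------------
  011000000000100
Decimal: 13372 & 14853 = 12292



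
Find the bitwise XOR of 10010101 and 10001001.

XOR: 1 when bits differ
  10010101
^ 10001001
----------
  00011100
Decimal: 149 ^ 137 = 28



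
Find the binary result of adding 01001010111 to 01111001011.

Add column by column from the right: bit + bit + carry-in; write the sum mod 2, carry 1 when the sum is 2 or 3.
carry:  11110111110
        01001010111
+       01111001011
-------------------
       011000100010
(the carry out of the leftmost column, 0, becomes the leading bit)
Decimal check:
  01001010111 = 512 + 64 + 16 + 4 + 2 + 1 = 599
  01111001011 = 512 + 256 + 128 + 64 + 8 + 2 + 1 = 971
  599 + 971 = 1570, and 011000100010 = 1024 + 512 + 32 + 2 = 1570 ✓



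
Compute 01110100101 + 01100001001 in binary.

Add column by column from the right: bit + bit + carry-in; write the sum mod 2, carry 1 when the sum is 2 or 3.
carry:  11000000010
        01110100101
+       01100001001
-------------------
       011010101110
(the carry out of the leftmost column, 0, becomes the leading bit)
Decimal check:
  01110100101 = 512 + 256 + 128 + 32 + 4 + 1 = 933
  01100001001 = 512 + 256 + 8 + 1 = 777
  933 + 777 = 1710, and 011010101110 = 1024 + 512 + 128 + 32 + 8 + 4 + 2 = 1710 ✓



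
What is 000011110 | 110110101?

OR: 1 when either bit is 1
  000011110
| 110110101
-----------
  110111111
Decimal: 30 | 437 = 447



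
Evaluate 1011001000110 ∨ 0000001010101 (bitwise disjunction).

OR: 1 when either bit is 1
  1011001000110
| 0000001010101
---------------
  1011001010111
Decimal: 5702 | 85 = 5719



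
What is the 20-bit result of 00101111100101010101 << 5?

Original: 00101111100101010101 (decimal 194901)
Shift left by 5 positions
Append 5 zeros on the right and drop the 5 high bits that overflow the 20-bit width
Result: 11110010101010100000 (decimal 993952)
Equivalent: 194901 << 5 = 194901 × 2^5 = 6236832, truncated to 20 bits = 993952



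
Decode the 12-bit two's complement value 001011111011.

Binary: 001011111011
Sign bit: 0 (non-negative)
Read directly as an unsigned value:
001011111011 = 512 + 128 + 64 + 32 + 16 + 8 + 2 + 1 = 763
Value: 763



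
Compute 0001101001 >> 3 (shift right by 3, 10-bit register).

Original: 0001101001 (decimal 105)
Shift right by 3 positions
Drop the 3 low bits; fill with zeros on the left
Result: 0000001101 (decimal 13)
Equivalent: 105 >> 3 = 105 ÷ 2^3 = 13



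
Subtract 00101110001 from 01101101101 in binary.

Method 1 - Direct subtraction (column by column from the right: bit − bit − borrow-in; if negative, add 2 and borrow 1 from the next column):
borrow: 01111100000
        01101101101
-       00101110001
-------------------
        00111111100

Method 2 - Add two's complement:
Two's complement of 00101110001: invert → 11010001110, add 1 → 11010001111
  01101101101
+ 11010001111
-------------
 100111111100  (end carry out of the top bit = 1)
Discarding the end carry: 00111111100
Decimal check:
  01101101101 = 512 + 256 + 64 + 32 + 8 + 4 + 1 = 877
  00101110001 = 256 + 64 + 32 + 16 + 1 = 369
  877 - 369 = 508, and 00111111100 = 256 + 128 + 64 + 32 + 16 + 8 + 4 = 508 ✓



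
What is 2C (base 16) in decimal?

Expand by place value (powers of 16):
Digit values: C = 12
2C = 2 × 16^1 + 12 × 16^0
= 2 × 16 + 12 × 1
= 32 + 12
= 44



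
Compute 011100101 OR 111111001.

OR: 1 when either bit is 1
  011100101
| 111111001
-----------
  111111101
Decimal: 229 | 505 = 509



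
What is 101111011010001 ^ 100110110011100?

XOR: 1 when bits differ
  101111011010001
^ 100110110011100
-----------------
  001001101001101
Decimal: 24273 ^ 19868 = 4941



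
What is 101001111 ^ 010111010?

XOR: 1 when bits differ
  101001111
^ 010111010
-----------
  111110101
Decimal: 335 ^ 186 = 501



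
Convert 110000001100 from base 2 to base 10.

Sum of powers of 2 for each 1-bit:
2^2 + 2^3 + 2^10 + 2^11
= 4 + 8 + 1024 + 2048
= 3084



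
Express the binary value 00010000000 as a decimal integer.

Sum of powers of 2 for each 1-bit:
2^7
= 128
= 128



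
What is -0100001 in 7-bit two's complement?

Original: 0100001
Step 1 - Invert all bits: 1011110
Step 2 - Add 1: 1011111
Verification: 0100001 + 1011111 = 10000000; discarding the end carry (carry out of the top bit) leaves the 7-bit value 0000000, as required for x + (-x)



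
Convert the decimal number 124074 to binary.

Using repeated division by 2:
124074 ÷ 2 = 62037 remainder 0
62037 ÷ 2 = 31018 remainder 1
31018 ÷ 2 = 15509 remainder 0
15509 ÷ 2 = 7754 remainder 1
7754 ÷ 2 = 3877 remainder 0
3877 ÷ 2 = 1938 remainder 1
1938 ÷ 2 = 969 remainder 0
969 ÷ 2 = 484 remainder 1
484 ÷ 2 = 242 remainder 0
242 ÷ 2 = 121 remainder 0
121 ÷ 2 = 60 remainder 1
60 ÷ 2 = 30 remainder 0
30 ÷ 2 = 15 remainder 0
15 ÷ 2 = 7 remainder 1
7 ÷ 2 = 3 remainder 1
3 ÷ 2 = 1 remainder 1
1 ÷ 2 = 0 remainder 1
Reading remainders bottom to top: 11110010010101010



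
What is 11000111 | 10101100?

OR: 1 when either bit is 1
  11000111
| 10101100
----------
  11101111
Decimal: 199 | 172 = 239



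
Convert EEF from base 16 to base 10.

Expand by place value (powers of 16):
Digit values: E = 14, F = 15
EEF = 14 × 16^2 + 14 × 16^1 + 15 × 16^0
= 14 × 256 + 14 × 16 + 15 × 1
= 3584 + 224 + 15
= 3823



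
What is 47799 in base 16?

Using repeated division by 16 (digits 10–15 are A–F):
47799 ÷ 16 = 2987 remainder 7
2987 ÷ 16 = 186 remainder 11 (B)
186 ÷ 16 = 11 remainder 10 (A)
11 ÷ 16 = 0 remainder 11 (B)
Reading remainders bottom to top: BAB7



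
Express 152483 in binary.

Using repeated division by 2:
152483 ÷ 2 = 76241 remainder 1
76241 ÷ 2 = 38120 remainder 1
38120 ÷ 2 = 19060 remainder 0
19060 ÷ 2 = 9530 remainder 0
9530 ÷ 2 = 4765 remainder 0
4765 ÷ 2 = 2382 remainder 1
2382 ÷ 2 = 1191 remainder 0
1191 ÷ 2 = 595 remainder 1
595 ÷ 2 = 297 remainder 1
297 ÷ 2 = 148 remainder 1
148 ÷ 2 = 74 remainder 0
74 ÷ 2 = 37 remainder 0
37 ÷ 2 = 18 remainder 1
18 ÷ 2 = 9 remainder 0
9 ÷ 2 = 4 remainder 1
4 ÷ 2 = 2 remainder 0
2 ÷ 2 = 1 remainder 0
1 ÷ 2 = 0 remainder 1
Reading remainders bottom to top: 100101001110100011



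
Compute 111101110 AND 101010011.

AND: 1 only when both bits are 1
  111101110
& 101010011
-----------
  101000010
Decimal: 494 & 339 = 322



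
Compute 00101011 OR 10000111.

OR: 1 when either bit is 1
  00101011
| 10000111
----------
  10101111
Decimal: 43 | 135 = 175



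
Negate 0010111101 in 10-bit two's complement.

Original: 0010111101
Step 1 - Invert all bits: 1101000010
Step 2 - Add 1: 1101000011
Verification: 0010111101 + 1101000011 = 10000000000; discarding the end carry (carry out of the top bit) leaves the 10-bit value 0000000000, as required for x + (-x)



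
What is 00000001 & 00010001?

AND: 1 only when both bits are 1
  00000001
& 00010001
----------
  00000001
Decimal: 1 & 17 = 1



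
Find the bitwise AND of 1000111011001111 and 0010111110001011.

AND: 1 only when both bits are 1
  1000111011001111
& 0010111110001011
------------------
  0000111010001011
Decimal: 36559 & 12171 = 3723



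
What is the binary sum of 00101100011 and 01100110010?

Add column by column from the right: bit + bit + carry-in; write the sum mod 2, carry 1 when the sum is 2 or 3.
carry:  11011000100
        00101100011
+       01100110010
-------------------
       010010010101
(the carry out of the leftmost column, 0, becomes the leading bit)
Decimal check:
  00101100011 = 256 + 64 + 32 + 2 + 1 = 355
  01100110010 = 512 + 256 + 32 + 16 + 2 = 818
  355 + 818 = 1173, and 010010010101 = 1024 + 128 + 16 + 4 + 1 = 1173 ✓



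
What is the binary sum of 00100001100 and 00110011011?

Add column by column from the right: bit + bit + carry-in; write the sum mod 2, carry 1 when the sum is 2 or 3.
carry:  01000110000
        00100001100
+       00110011011
-------------------
       001010100111
(the carry out of the leftmost column, 0, becomes the leading bit)
Decimal check:
  00100001100 = 256 + 8 + 4 = 268
  00110011011 = 256 + 128 + 16 + 8 + 2 + 1 = 411
  268 + 411 = 679, and 001010100111 = 512 + 128 + 32 + 4 + 2 + 1 = 679 ✓



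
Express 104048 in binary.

Using repeated division by 2:
104048 ÷ 2 = 52024 remainder 0
52024 ÷ 2 = 26012 remainder 0
26012 ÷ 2 = 13006 remainder 0
13006 ÷ 2 = 6503 remainder 0
6503 ÷ 2 = 3251 remainder 1
3251 ÷ 2 = 1625 remainder 1
1625 ÷ 2 = 812 remainder 1
812 ÷ 2 = 406 remainder 0
406 ÷ 2 = 203 remainder 0
203 ÷ 2 = 101 remainder 1
101 ÷ 2 = 50 remainder 1
50 ÷ 2 = 25 remainder 0
25 ÷ 2 = 12 remainder 1
12 ÷ 2 = 6 remainder 0
6 ÷ 2 = 3 remainder 0
3 ÷ 2 = 1 remainder 1
1 ÷ 2 = 0 remainder 1
Reading remainders bottom to top: 11001011001110000



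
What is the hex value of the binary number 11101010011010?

Group into 4-bit nibbles from right:
  0011 = 3
  1010 = A
  1001 = 9
  1010 = A
Result: 3A9A



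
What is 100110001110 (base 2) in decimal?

Sum of powers of 2 for each 1-bit:
2^1 + 2^2 + 2^3 + 2^7 + 2^8 + 2^11
= 2 + 4 + 8 + 128 + 256 + 2048
= 2446



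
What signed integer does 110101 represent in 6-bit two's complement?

Binary: 110101
Sign bit: 1 (negative)
Invert: 001010
Add 1:  001011
Magnitude: 001011 = 8 + 2 + 1 = 11
Value: -11



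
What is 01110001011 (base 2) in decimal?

Sum of powers of 2 for each 1-bit:
2^0 + 2^1 + 2^3 + 2^7 + 2^8 + 2^9
= 1 + 2 + 8 + 128 + 256 + 512
= 907



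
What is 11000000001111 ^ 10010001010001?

XOR: 1 when bits differ
  11000000001111
^ 10010001010001
----------------
  01010001011110
Decimal: 12303 ^ 9297 = 5214



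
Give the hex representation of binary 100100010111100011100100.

Group into 4-bit nibbles from right:
  1001 = 9
  0001 = 1
  0111 = 7
  1000 = 8
  1110 = E
  0100 = 4
Result: 9178E4



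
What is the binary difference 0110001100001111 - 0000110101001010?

Method 1 - Direct subtraction (column by column from the right: bit − bit − borrow-in; if negative, add 2 and borrow 1 from the next column):
borrow: 0011101110000000
        0110001100001111
-       0000110101001010
------------------------
        0101010111000101

Method 2 - Add two's complement:
Two's complement of 0000110101001010: invert → 1111001010110101, add 1 → 1111001010110110
  0110001100001111
+ 1111001010110110
------------------
 10101010111000101  (end carry out of the top bit = 1)
Discarding the end carry: 0101010111000101
Decimal check:
  0110001100001111 = 16384 + 8192 + 512 + 256 + 8 + 4 + 2 + 1 = 25359
  0000110101001010 = 2048 + 1024 + 256 + 64 + 8 + 2 = 3402
  25359 - 3402 = 21957, and 0101010111000101 = 16384 + 4096 + 1024 + 256 + 128 + 64 + 4 + 1 = 21957 ✓



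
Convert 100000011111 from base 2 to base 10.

Sum of powers of 2 for each 1-bit:
2^0 + 2^1 + 2^2 + 2^3 + 2^4 + 2^11
= 1 + 2 + 4 + 8 + 16 + 2048
= 2079



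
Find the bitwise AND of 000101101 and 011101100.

AND: 1 only when both bits are 1
  000101101
& 011101100
-----------
  000101100
Decimal: 45 & 236 = 44



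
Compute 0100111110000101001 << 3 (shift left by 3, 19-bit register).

Original: 0100111110000101001 (decimal 162857)
Shift left by 3 positions
Append 3 zeros on the right and drop the 3 high bits that overflow the 19-bit width
Result: 0111110000101001000 (decimal 254280)
Equivalent: 162857 << 3 = 162857 × 2^3 = 1302856, truncated to 19 bits = 254280



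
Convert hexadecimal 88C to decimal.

Expand by place value (powers of 16):
Digit values: C = 12
88C = 8 × 16^2 + 8 × 16^1 + 12 × 16^0
= 8 × 256 + 8 × 16 + 12 × 1
= 2048 + 128 + 12
= 2188



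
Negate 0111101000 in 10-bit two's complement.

Original: 0111101000
Step 1 - Invert all bits: 1000010111
Step 2 - Add 1: 1000011000
Verification: 0111101000 + 1000011000 = 10000000000; discarding the end carry (carry out of the top bit) leaves the 10-bit value 0000000000, as required for x + (-x)



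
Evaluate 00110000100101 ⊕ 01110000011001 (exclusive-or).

XOR: 1 when bits differ
  00110000100101
^ 01110000011001
----------------
  01000000111100
Decimal: 3109 ^ 7193 = 4156



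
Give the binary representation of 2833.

Using repeated division by 2:
2833 ÷ 2 = 1416 remainder 1
1416 ÷ 2 = 708 remainder 0
708 ÷ 2 = 354 remainder 0
354 ÷ 2 = 177 remainder 0
177 ÷ 2 = 88 remainder 1
88 ÷ 2 = 44 remainder 0
44 ÷ 2 = 22 remainder 0
22 ÷ 2 = 11 remainder 0
11 ÷ 2 = 5 remainder 1
5 ÷ 2 = 2 remainder 1
2 ÷ 2 = 1 remainder 0
1 ÷ 2 = 0 remainder 1
Reading remainders bottom to top: 101100010001



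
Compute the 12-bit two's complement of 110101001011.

Original (sign bit 1, negative): 110101001011
Step 1 - Invert all bits: 001010110100
Step 2 - Add 1: 001010110101
Verification: 110101001011 + 001010110101 = 1000000000000; discarding the end carry (carry out of the top bit) leaves the 12-bit value 000000000000, as required for x + (-x)



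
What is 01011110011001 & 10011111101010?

AND: 1 only when both bits are 1
  01011110011001
& 10011111101010
----------------
  00011110001000
Decimal: 6041 & 10218 = 1928



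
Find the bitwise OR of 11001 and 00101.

OR: 1 when either bit is 1
  11001
| 00101
-------
  11101
Decimal: 25 | 5 = 29



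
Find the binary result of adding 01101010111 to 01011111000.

Add column by column from the right: bit + bit + carry-in; write the sum mod 2, carry 1 when the sum is 2 or 3.
carry:  11111100000
        01101010111
+       01011111000
-------------------
       011001001111
(the carry out of the leftmost column, 0, becomes the leading bit)
Decimal check:
  01101010111 = 512 + 256 + 64 + 16 + 4 + 2 + 1 = 855
  01011111000 = 512 + 128 + 64 + 32 + 16 + 8 = 760
  855 + 760 = 1615, and 011001001111 = 1024 + 512 + 64 + 8 + 4 + 2 + 1 = 1615 ✓



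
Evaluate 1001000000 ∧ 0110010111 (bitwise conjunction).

AND: 1 only when both bits are 1
  1001000000
& 0110010111
------------
  0000000000
Decimal: 576 & 407 = 0



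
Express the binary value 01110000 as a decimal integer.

Sum of powers of 2 for each 1-bit:
2^4 + 2^5 + 2^6
= 16 + 32 + 64
= 112



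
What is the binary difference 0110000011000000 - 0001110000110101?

Method 1 - Direct subtraction (column by column from the right: bit − bit − borrow-in; if negative, add 2 and borrow 1 from the next column):
borrow: 0011100001111110
        0110000011000000
-       0001110000110101
------------------------
        0100010010001011

Method 2 - Add two's complement:
Two's complement of 0001110000110101: invert → 1110001111001010, add 1 → 1110001111001011
  0110000011000000
+ 1110001111001011
------------------
 10100010010001011  (end carry out of the top bit = 1)
Discarding the end carry: 0100010010001011
Decimal check:
  0110000011000000 = 16384 + 8192 + 128 + 64 = 24768
  0001110000110101 = 4096 + 2048 + 1024 + 32 + 16 + 4 + 1 = 7221
  24768 - 7221 = 17547, and 0100010010001011 = 16384 + 1024 + 128 + 8 + 2 + 1 = 17547 ✓



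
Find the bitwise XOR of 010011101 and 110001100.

XOR: 1 when bits differ
  010011101
^ 110001100
-----------
  100010001
Decimal: 157 ^ 396 = 273



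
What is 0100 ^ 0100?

XOR: 1 when bits differ
  0100
^ 0100
------
  0000
Decimal: 4 ^ 4 = 0



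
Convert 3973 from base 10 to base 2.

Using repeated division by 2:
3973 ÷ 2 = 1986 remainder 1
1986 ÷ 2 = 993 remainder 0
993 ÷ 2 = 496 remainder 1
496 ÷ 2 = 248 remainder 0
248 ÷ 2 = 124 remainder 0
124 ÷ 2 = 62 remainder 0
62 ÷ 2 = 31 remainder 0
31 ÷ 2 = 15 remainder 1
15 ÷ 2 = 7 remainder 1
7 ÷ 2 = 3 remainder 1
3 ÷ 2 = 1 remainder 1
1 ÷ 2 = 0 remainder 1
Reading remainders bottom to top: 111110000101



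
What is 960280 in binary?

Using repeated division by 2:
960280 ÷ 2 = 480140 remainder 0
480140 ÷ 2 = 240070 remainder 0
240070 ÷ 2 = 120035 remainder 0
120035 ÷ 2 = 60017 remainder 1
60017 ÷ 2 = 30008 remainder 1
30008 ÷ 2 = 15004 remainder 0
15004 ÷ 2 = 7502 remainder 0
7502 ÷ 2 = 3751 remainder 0
3751 ÷ 2 = 1875 remainder 1
1875 ÷ 2 = 937 remainder 1
937 ÷ 2 = 468 remainder 1
468 ÷ 2 = 234 remainder 0
234 ÷ 2 = 117 remainder 0
117 ÷ 2 = 58 remainder 1
58 ÷ 2 = 29 remainder 0
29 ÷ 2 = 14 remainder 1
14 ÷ 2 = 7 remainder 0
7 ÷ 2 = 3 remainder 1
3 ÷ 2 = 1 remainder 1
1 ÷ 2 = 0 remainder 1
Reading remainders bottom to top: 11101010011100011000



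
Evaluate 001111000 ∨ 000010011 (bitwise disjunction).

OR: 1 when either bit is 1
  001111000
| 000010011
-----------
  001111011
Decimal: 120 | 19 = 123



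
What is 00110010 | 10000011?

OR: 1 when either bit is 1
  00110010
| 10000011
----------
  10110011
Decimal: 50 | 131 = 179



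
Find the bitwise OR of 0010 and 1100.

OR: 1 when either bit is 1
  0010
| 1100
------
  1110
Decimal: 2 | 12 = 14



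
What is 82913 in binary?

Using repeated division by 2:
82913 ÷ 2 = 41456 remainder 1
41456 ÷ 2 = 20728 remainder 0
20728 ÷ 2 = 10364 remainder 0
10364 ÷ 2 = 5182 remainder 0
5182 ÷ 2 = 2591 remainder 0
2591 ÷ 2 = 1295 remainder 1
1295 ÷ 2 = 647 remainder 1
647 ÷ 2 = 323 remainder 1
323 ÷ 2 = 161 remainder 1
161 ÷ 2 = 80 remainder 1
80 ÷ 2 = 40 remainder 0
40 ÷ 2 = 20 remainder 0
20 ÷ 2 = 10 remainder 0
10 ÷ 2 = 5 remainder 0
5 ÷ 2 = 2 remainder 1
2 ÷ 2 = 1 remainder 0
1 ÷ 2 = 0 remainder 1
Reading remainders bottom to top: 10100001111100001



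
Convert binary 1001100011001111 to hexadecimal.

Group into 4-bit nibbles from right:
  1001 = 9
  1000 = 8
  1100 = C
  1111 = F
Result: 98CF



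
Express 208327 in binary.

Using repeated division by 2:
208327 ÷ 2 = 104163 remainder 1
104163 ÷ 2 = 52081 remainder 1
52081 ÷ 2 = 26040 remainder 1
26040 ÷ 2 = 13020 remainder 0
13020 ÷ 2 = 6510 remainder 0
6510 ÷ 2 = 3255 remainder 0
3255 ÷ 2 = 1627 remainder 1
1627 ÷ 2 = 813 remainder 1
813 ÷ 2 = 406 remainder 1
406 ÷ 2 = 203 remainder 0
203 ÷ 2 = 101 remainder 1
101 ÷ 2 = 50 remainder 1
50 ÷ 2 = 25 remainder 0
25 ÷ 2 = 12 remainder 1
12 ÷ 2 = 6 remainder 0
6 ÷ 2 = 3 remainder 0
3 ÷ 2 = 1 remainder 1
1 ÷ 2 = 0 remainder 1
Reading remainders bottom to top: 110010110111000111



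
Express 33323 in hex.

Using repeated division by 16 (digits 10–15 are A–F):
33323 ÷ 16 = 2082 remainder 11 (B)
2082 ÷ 16 = 130 remainder 2
130 ÷ 16 = 8 remainder 2
8 ÷ 16 = 0 remainder 8
Reading remainders bottom to top: 822B



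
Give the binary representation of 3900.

Using repeated division by 2:
3900 ÷ 2 = 1950 remainder 0
1950 ÷ 2 = 975 remainder 0
975 ÷ 2 = 487 remainder 1
487 ÷ 2 = 243 remainder 1
243 ÷ 2 = 121 remainder 1
121 ÷ 2 = 60 remainder 1
60 ÷ 2 = 30 remainder 0
30 ÷ 2 = 15 remainder 0
15 ÷ 2 = 7 remainder 1
7 ÷ 2 = 3 remainder 1
3 ÷ 2 = 1 remainder 1
1 ÷ 2 = 0 remainder 1
Reading remainders bottom to top: 111100111100



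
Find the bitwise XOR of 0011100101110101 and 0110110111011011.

XOR: 1 when bits differ
  0011100101110101
^ 0110110111011011
------------------
  0101010010101110
Decimal: 14709 ^ 28123 = 21678



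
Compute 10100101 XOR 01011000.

XOR: 1 when bits differ
  10100101
^ 01011000
----------
  11111101
Decimal: 165 ^ 88 = 253



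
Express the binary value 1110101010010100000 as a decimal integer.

Sum of powers of 2 for each 1-bit:
2^5 + 2^7 + 2^10 + 2^12 + 2^14 + 2^16 + 2^17 + 2^18
= 32 + 128 + 1024 + 4096 + 16384 + 65536 + 131072 + 262144
= 480416



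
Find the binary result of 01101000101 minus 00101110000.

Method 1 - Direct subtraction (column by column from the right: bit − bit − borrow-in; if negative, add 2 and borrow 1 from the next column):
borrow: 01111100000
        01101000101
-       00101110000
-------------------
        00111010101

Method 2 - Add two's complement:
Two's complement of 00101110000: invert → 11010001111, add 1 → 11010010000
  01101000101
+ 11010010000
-------------
 100111010101  (end carry out of the top bit = 1)
Discarding the end carry: 00111010101
Decimal check:
  01101000101 = 512 + 256 + 64 + 4 + 1 = 837
  00101110000 = 256 + 64 + 32 + 16 = 368
  837 - 368 = 469, and 00111010101 = 256 + 128 + 64 + 16 + 4 + 1 = 469 ✓



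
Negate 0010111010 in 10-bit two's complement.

Original: 0010111010
Step 1 - Invert all bits: 1101000101
Step 2 - Add 1: 1101000110
Verification: 0010111010 + 1101000110 = 10000000000; discarding the end carry (carry out of the top bit) leaves the 10-bit value 0000000000, as required for x + (-x)



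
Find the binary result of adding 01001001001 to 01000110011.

Add column by column from the right: bit + bit + carry-in; write the sum mod 2, carry 1 when the sum is 2 or 3.
carry:  10000000110
        01001001001
+       01000110011
-------------------
       010001111100
(the carry out of the leftmost column, 0, becomes the leading bit)
Decimal check:
  01001001001 = 512 + 64 + 8 + 1 = 585
  01000110011 = 512 + 32 + 16 + 2 + 1 = 563
  585 + 563 = 1148, and 010001111100 = 1024 + 64 + 32 + 16 + 8 + 4 = 1148 ✓



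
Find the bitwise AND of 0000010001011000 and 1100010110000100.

AND: 1 only when both bits are 1
  0000010001011000
& 1100010110000100
------------------
  0000010000000000
Decimal: 1112 & 50564 = 1024



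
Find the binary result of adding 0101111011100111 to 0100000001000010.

Add column by column from the right: bit + bit + carry-in; write the sum mod 2, carry 1 when the sum is 2 or 3.
carry:  1000000110001100
        0101111011100111
+       0100000001000010
------------------------
       01001111100101001
(the carry out of the leftmost column, 0, becomes the leading bit)
Decimal check:
  0101111011100111 = 16384 + 4096 + 2048 + 1024 + 512 + 128 + 64 + 32 + 4 + 2 + 1 = 24295
  0100000001000010 = 16384 + 64 + 2 = 16450
  24295 + 16450 = 40745, and 01001111100101001 = 32768 + 4096 + 2048 + 1024 + 512 + 256 + 32 + 8 + 1 = 40745 ✓



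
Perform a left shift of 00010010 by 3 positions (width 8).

Original: 00010010 (decimal 18)
Shift left by 3 positions
Append 3 zeros on the right
Result: 10010000 (decimal 144)
Equivalent: 18 << 3 = 18 × 2^3 = 144



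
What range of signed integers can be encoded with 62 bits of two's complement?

For 62-bit two's complement:
Minimum: -2^61 = -2305843009213693952
Maximum: 2^61 - 1 = 2305843009213693951



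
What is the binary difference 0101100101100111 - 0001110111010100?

Method 1 - Direct subtraction (column by column from the right: bit − bit − borrow-in; if negative, add 2 and borrow 1 from the next column):
borrow: 0111111100100000
        0101100101100111
-       0001110111010100
------------------------
        0011101110010011

Method 2 - Add two's complement:
Two's complement of 0001110111010100: invert → 1110001000101011, add 1 → 1110001000101100
  0101100101100111
+ 1110001000101100
------------------
 10011101110010011  (end carry out of the top bit = 1)
Discarding the end carry: 0011101110010011
Decimal check:
  0101100101100111 = 16384 + 4096 + 2048 + 256 + 64 + 32 + 4 + 2 + 1 = 22887
  0001110111010100 = 4096 + 2048 + 1024 + 256 + 128 + 64 + 16 + 4 = 7636
  22887 - 7636 = 15251, and 0011101110010011 = 8192 + 4096 + 2048 + 512 + 256 + 128 + 16 + 2 + 1 = 15251 ✓



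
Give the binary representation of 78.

Using repeated division by 2:
78 ÷ 2 = 39 remainder 0
39 ÷ 2 = 19 remainder 1
19 ÷ 2 = 9 remainder 1
9 ÷ 2 = 4 remainder 1
4 ÷ 2 = 2 remainder 0
2 ÷ 2 = 1 remainder 0
1 ÷ 2 = 0 remainder 1
Reading remainders bottom to top: 1001110



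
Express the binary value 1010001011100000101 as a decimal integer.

Sum of powers of 2 for each 1-bit:
2^0 + 2^2 + 2^8 + 2^9 + 2^10 + 2^12 + 2^16 + 2^18
= 1 + 4 + 256 + 512 + 1024 + 4096 + 65536 + 262144
= 333573



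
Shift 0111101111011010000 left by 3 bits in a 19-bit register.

Original: 0111101111011010000 (decimal 253648)
Shift left by 3 positions
Append 3 zeros on the right and drop the 3 high bits that overflow the 19-bit width
Result: 1101111011010000000 (decimal 456320)
Equivalent: 253648 << 3 = 253648 × 2^3 = 2029184, truncated to 19 bits = 456320



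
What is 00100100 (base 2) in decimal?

Sum of powers of 2 for each 1-bit:
2^2 + 2^5
= 4 + 32
= 36



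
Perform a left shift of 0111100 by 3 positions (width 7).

Original: 0111100 (decimal 60)
Shift left by 3 positions
Append 3 zeros on the right and drop the 3 high bits that overflow the 7-bit width
Result: 1100000 (decimal 96)
Equivalent: 60 << 3 = 60 × 2^3 = 480, truncated to 7 bits = 96



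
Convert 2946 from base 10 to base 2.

Using repeated division by 2:
2946 ÷ 2 = 1473 remainder 0
1473 ÷ 2 = 736 remainder 1
736 ÷ 2 = 368 remainder 0
368 ÷ 2 = 184 remainder 0
184 ÷ 2 = 92 remainder 0
92 ÷ 2 = 46 remainder 0
46 ÷ 2 = 23 remainder 0
23 ÷ 2 = 11 remainder 1
11 ÷ 2 = 5 remainder 1
5 ÷ 2 = 2 remainder 1
2 ÷ 2 = 1 remainder 0
1 ÷ 2 = 0 remainder 1
Reading remainders bottom to top: 101110000010



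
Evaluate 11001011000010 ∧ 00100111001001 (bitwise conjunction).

AND: 1 only when both bits are 1
  11001011000010
& 00100111001001
----------------
  00000011000000
Decimal: 12994 & 2505 = 192



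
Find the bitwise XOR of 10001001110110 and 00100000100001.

XOR: 1 when bits differ
  10001001110110
^ 00100000100001
----------------
  10101001010111
Decimal: 8822 ^ 2081 = 10839



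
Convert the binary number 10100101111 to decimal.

Sum of powers of 2 for each 1-bit:
2^0 + 2^1 + 2^2 + 2^3 + 2^5 + 2^8 + 2^10
= 1 + 2 + 4 + 8 + 32 + 256 + 1024
= 1327



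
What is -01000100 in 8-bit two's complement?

Original: 01000100
Step 1 - Invert all bits: 10111011
Step 2 - Add 1: 10111100
Verification: 01000100 + 10111100 = 100000000; discarding the end carry (carry out of the top bit) leaves the 8-bit value 00000000, as required for x + (-x)



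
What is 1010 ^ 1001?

XOR: 1 when bits differ
  1010
^ 1001
------
  0011
Decimal: 10 ^ 9 = 3



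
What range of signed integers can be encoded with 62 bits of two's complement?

For 62-bit two's complement:
Minimum: -2^61 = -2305843009213693952
Maximum: 2^61 - 1 = 2305843009213693951



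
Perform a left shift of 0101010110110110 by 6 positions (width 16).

Original: 0101010110110110 (decimal 21942)
Shift left by 6 positions
Append 6 zeros on the right and drop the 6 high bits that overflow the 16-bit width
Result: 0110110110000000 (decimal 28032)
Equivalent: 21942 << 6 = 21942 × 2^6 = 1404288, truncated to 16 bits = 28032



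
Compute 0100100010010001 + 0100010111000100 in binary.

Add column by column from the right: bit + bit + carry-in; write the sum mod 2, carry 1 when the sum is 2 or 3.
carry:  1000001100000000
        0100100010010001
+       0100010111000100
------------------------
       01000111001010101
(the carry out of the leftmost column, 0, becomes the leading bit)
Decimal check:
  0100100010010001 = 16384 + 2048 + 128 + 16 + 1 = 18577
  0100010111000100 = 16384 + 1024 + 256 + 128 + 64 + 4 = 17860
  18577 + 17860 = 36437, and 01000111001010101 = 32768 + 2048 + 1024 + 512 + 64 + 16 + 4 + 1 = 36437 ✓



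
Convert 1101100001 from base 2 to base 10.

Sum of powers of 2 for each 1-bit:
2^0 + 2^5 + 2^6 + 2^8 + 2^9
= 1 + 32 + 64 + 256 + 512
= 865



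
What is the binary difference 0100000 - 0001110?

Method 1 - Direct subtraction (column by column from the right: bit − bit − borrow-in; if negative, add 2 and borrow 1 from the next column):
borrow: 0111100
        0100000
-       0001110
---------------
        0010010

Method 2 - Add two's complement:
Two's complement of 0001110: invert → 1110001, add 1 → 1110010
  0100000
+ 1110010
---------
 10010010  (end carry out of the top bit = 1)
Discarding the end carry: 0010010
Decimal check:
  0100000 = 32
  0001110 = 8 + 4 + 2 = 14
  32 - 14 = 18, and 0010010 = 16 + 2 = 18 ✓



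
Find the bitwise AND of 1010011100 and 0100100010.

AND: 1 only when both bits are 1
  1010011100
& 0100100010
------------
  0000000000
Decimal: 668 & 290 = 0



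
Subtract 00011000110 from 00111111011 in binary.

Method 1 - Direct subtraction (column by column from the right: bit − bit − borrow-in; if negative, add 2 and borrow 1 from the next column):
borrow: 00000001000
        00111111011
-       00011000110
-------------------
        00100110101

Method 2 - Add two's complement:
Two's complement of 00011000110: invert → 11100111001, add 1 → 11100111010
  00111111011
+ 11100111010
-------------
 100100110101  (end carry out of the top bit = 1)
Discarding the end carry: 00100110101
Decimal check:
  00111111011 = 256 + 128 + 64 + 32 + 16 + 8 + 2 + 1 = 507
  00011000110 = 128 + 64 + 4 + 2 = 198
  507 - 198 = 309, and 00100110101 = 256 + 32 + 16 + 4 + 1 = 309 ✓



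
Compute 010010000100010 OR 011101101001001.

OR: 1 when either bit is 1
  010010000100010
| 011101101001001
-----------------
  011111101101011
Decimal: 9250 | 15177 = 16235



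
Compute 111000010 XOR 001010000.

XOR: 1 when bits differ
  111000010
^ 001010000
-----------
  110010010
Decimal: 450 ^ 80 = 402



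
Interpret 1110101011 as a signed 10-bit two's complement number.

Binary: 1110101011
Sign bit: 1 (negative)
Invert: 0001010100
Add 1:  0001010101
Magnitude: 0001010101 = 64 + 16 + 4 + 1 = 85
Value: -85



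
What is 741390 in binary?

Using repeated division by 2:
741390 ÷ 2 = 370695 remainder 0
370695 ÷ 2 = 185347 remainder 1
185347 ÷ 2 = 92673 remainder 1
92673 ÷ 2 = 46336 remainder 1
46336 ÷ 2 = 23168 remainder 0
23168 ÷ 2 = 11584 remainder 0
11584 ÷ 2 = 5792 remainder 0
5792 ÷ 2 = 2896 remainder 0
2896 ÷ 2 = 1448 remainder 0
1448 ÷ 2 = 724 remainder 0
724 ÷ 2 = 362 remainder 0
362 ÷ 2 = 181 remainder 0
181 ÷ 2 = 90 remainder 1
90 ÷ 2 = 45 remainder 0
45 ÷ 2 = 22 remainder 1
22 ÷ 2 = 11 remainder 0
11 ÷ 2 = 5 remainder 1
5 ÷ 2 = 2 remainder 1
2 ÷ 2 = 1 remainder 0
1 ÷ 2 = 0 remainder 1
Reading remainders bottom to top: 10110101000000001110



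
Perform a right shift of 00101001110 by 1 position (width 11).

Original: 00101001110 (decimal 334)
Shift right by 1 position
Drop the 1 low bit; fill with zero on the left
Result: 00010100111 (decimal 167)
Equivalent: 334 >> 1 = 334 ÷ 2^1 = 167



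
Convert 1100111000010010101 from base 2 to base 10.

Sum of powers of 2 for each 1-bit:
2^0 + 2^2 + 2^4 + 2^7 + 2^12 + 2^13 + 2^14 + 2^17 + 2^18
= 1 + 4 + 16 + 128 + 4096 + 8192 + 16384 + 131072 + 262144
= 422037



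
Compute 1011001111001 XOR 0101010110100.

XOR: 1 when bits differ
  1011001111001
^ 0101010110100
---------------
  1110011001101
Decimal: 5753 ^ 2740 = 7373



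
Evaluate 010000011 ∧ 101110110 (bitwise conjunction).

AND: 1 only when both bits are 1
  010000011
& 101110110
-----------
  000000010
Decimal: 131 & 374 = 2

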